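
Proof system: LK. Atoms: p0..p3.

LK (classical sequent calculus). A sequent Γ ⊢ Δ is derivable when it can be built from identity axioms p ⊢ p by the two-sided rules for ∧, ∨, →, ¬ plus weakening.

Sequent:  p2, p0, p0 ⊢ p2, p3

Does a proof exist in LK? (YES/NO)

Proof tree:
[WL] p2, p0, p0 ⊢ p2, p3
  [WL] p2, p0 ⊢ p2, p3
    [WR] p2 ⊢ p2, p3
      [Ax] p2 ⊢ p2

Result: YES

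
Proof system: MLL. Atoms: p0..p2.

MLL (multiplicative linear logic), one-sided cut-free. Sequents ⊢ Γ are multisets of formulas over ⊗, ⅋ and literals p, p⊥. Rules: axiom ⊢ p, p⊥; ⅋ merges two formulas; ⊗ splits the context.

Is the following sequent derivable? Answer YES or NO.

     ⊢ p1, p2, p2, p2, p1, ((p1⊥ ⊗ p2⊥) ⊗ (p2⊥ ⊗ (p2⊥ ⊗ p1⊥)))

Derivation trace:
[⊗]  ⊢ p1, p2, p2, p2, p1, ((p1⊥ ⊗ p2⊥) ⊗ (p2⊥ ⊗ (p2⊥ ⊗ p1⊥)))
  [⊗]  ⊢ p1, p2, (p1⊥ ⊗ p2⊥)
    [Ax]  ⊢ p1, p1⊥
    [Ax]  ⊢ p2, p2⊥
  [⊗]  ⊢ p2, p2, p1, (p2⊥ ⊗ (p2⊥ ⊗ p1⊥))
    [Ax]  ⊢ p2, p2⊥
    [⊗]  ⊢ p2, p1, (p2⊥ ⊗ p1⊥)
      [Ax]  ⊢ p2, p2⊥
      [Ax]  ⊢ p1, p1⊥

Result: YES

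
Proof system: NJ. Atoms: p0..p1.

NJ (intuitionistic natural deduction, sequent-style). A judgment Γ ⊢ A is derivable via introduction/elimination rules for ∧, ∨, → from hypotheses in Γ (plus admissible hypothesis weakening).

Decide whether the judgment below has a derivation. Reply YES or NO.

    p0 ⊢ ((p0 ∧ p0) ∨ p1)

Proof tree:
[∨I₁] p0 ⊢ ((p0 ∧ p0) ∨ p1)
  [∧I] p0 ⊢ (p0 ∧ p0)
    [Ax] p0 ⊢ p0
    [Ax] p0 ⊢ p0

Result: YES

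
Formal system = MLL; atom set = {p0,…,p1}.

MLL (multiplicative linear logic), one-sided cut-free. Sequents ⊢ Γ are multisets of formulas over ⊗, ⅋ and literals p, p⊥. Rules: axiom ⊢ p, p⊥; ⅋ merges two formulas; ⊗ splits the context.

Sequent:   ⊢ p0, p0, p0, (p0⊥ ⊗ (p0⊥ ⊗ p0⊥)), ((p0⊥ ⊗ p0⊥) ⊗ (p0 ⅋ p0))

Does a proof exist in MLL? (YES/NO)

Proof tree:
[⊗]  ⊢ p0, p0, p0, (p0⊥ ⊗ (p0⊥ ⊗ p0⊥)), ((p0⊥ ⊗ p0⊥) ⊗ (p0 ⅋ p0))
  [⊗]  ⊢ p0, p0, (p0⊥ ⊗ p0⊥)
    [Ax]  ⊢ p0, p0⊥
    [Ax]  ⊢ p0, p0⊥
  [⅋]  ⊢ p0, (p0⊥ ⊗ (p0⊥ ⊗ p0⊥)), (p0 ⅋ p0)
    [⊗]  ⊢ p0, p0, p0, (p0⊥ ⊗ (p0⊥ ⊗ p0⊥))
      [Ax]  ⊢ p0, p0⊥
      [⊗]  ⊢ p0, p0, (p0⊥ ⊗ p0⊥)
        [Ax]  ⊢ p0, p0⊥
        [Ax]  ⊢ p0, p0⊥

Result: YES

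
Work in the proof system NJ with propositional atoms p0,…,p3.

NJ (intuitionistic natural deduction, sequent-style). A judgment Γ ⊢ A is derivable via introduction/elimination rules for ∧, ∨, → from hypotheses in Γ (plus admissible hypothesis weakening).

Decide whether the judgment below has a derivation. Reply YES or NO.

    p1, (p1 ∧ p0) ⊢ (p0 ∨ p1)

Derivation trace:
[Wk] p1, (p1 ∧ p0) ⊢ (p0 ∨ p1)
  [∨I₂] p1 ⊢ (p0 ∨ p1)
    [Ax] p1 ⊢ p1

Result: YES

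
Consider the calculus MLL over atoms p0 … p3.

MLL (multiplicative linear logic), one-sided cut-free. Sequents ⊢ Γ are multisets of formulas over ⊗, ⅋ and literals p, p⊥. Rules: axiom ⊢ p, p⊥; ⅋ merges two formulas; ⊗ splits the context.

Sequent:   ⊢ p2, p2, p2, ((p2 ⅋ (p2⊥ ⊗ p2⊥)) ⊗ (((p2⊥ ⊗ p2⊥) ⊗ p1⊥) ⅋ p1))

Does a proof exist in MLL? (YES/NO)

Derivation (root first):
[⊗]  ⊢ p2, p2, p2, ((p2 ⅋ (p2⊥ ⊗ p2⊥)) ⊗ (((p2⊥ ⊗ p2⊥) ⊗ p1⊥) ⅋ p1))
  [⅋]  ⊢ p2, (p2 ⅋ (p2⊥ ⊗ p2⊥))
    [⊗]  ⊢ p2, p2, (p2⊥ ⊗ p2⊥)
      [Ax]  ⊢ p2, p2⊥
      [Ax]  ⊢ p2, p2⊥
  [⅋]  ⊢ p2, p2, (((p2⊥ ⊗ p2⊥) ⊗ p1⊥) ⅋ p1)
    [⊗]  ⊢ p2, p2, p1, ((p2⊥ ⊗ p2⊥) ⊗ p1⊥)
      [⊗]  ⊢ p2, p2, (p2⊥ ⊗ p2⊥)
        [Ax]  ⊢ p2, p2⊥
        [Ax]  ⊢ p2, p2⊥
      [Ax]  ⊢ p1, p1⊥

Result: YES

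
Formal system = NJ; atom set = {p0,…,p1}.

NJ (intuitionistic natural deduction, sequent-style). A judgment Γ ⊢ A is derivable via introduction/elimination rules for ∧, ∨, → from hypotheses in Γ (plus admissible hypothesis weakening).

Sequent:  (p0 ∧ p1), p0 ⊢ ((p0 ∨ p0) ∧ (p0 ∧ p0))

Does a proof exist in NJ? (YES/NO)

Derivation trace:
[∧I] (p0 ∧ p1), p0 ⊢ ((p0 ∨ p0) ∧ (p0 ∧ p0))
  [∨I₂] p0 ⊢ (p0 ∨ p0)
    [Ax] p0 ⊢ p0
  [∧I] (p0 ∧ p1), p0 ⊢ (p0 ∧ p0)
    [Wk] p0, (p0 ∧ p1) ⊢ p0
      [Ax] p0 ⊢ p0
    [Wk] p0, (p0 ∧ p1) ⊢ p0
      [Ax] p0 ⊢ p0

Result: YES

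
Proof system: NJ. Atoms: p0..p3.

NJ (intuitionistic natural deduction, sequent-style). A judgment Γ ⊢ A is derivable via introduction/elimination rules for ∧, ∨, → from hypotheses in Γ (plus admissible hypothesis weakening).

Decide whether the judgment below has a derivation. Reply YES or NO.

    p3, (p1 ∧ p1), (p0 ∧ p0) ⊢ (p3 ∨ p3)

Derivation (root first):
[∨I₂] p3, (p1 ∧ p1), (p0 ∧ p0) ⊢ (p3 ∨ p3)
  [Wk] p3, (p1 ∧ p1), (p0 ∧ p0) ⊢ p3
    [Wk] p3, (p1 ∧ p1) ⊢ p3
      [Ax] p3 ⊢ p3

Result: YES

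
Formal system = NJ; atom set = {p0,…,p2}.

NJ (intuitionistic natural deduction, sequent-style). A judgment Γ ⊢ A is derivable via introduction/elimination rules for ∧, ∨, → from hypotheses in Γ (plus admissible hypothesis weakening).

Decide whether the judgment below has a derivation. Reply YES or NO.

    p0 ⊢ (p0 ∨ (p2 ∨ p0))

Derivation trace:
[∨I₂] p0 ⊢ (p0 ∨ (p2 ∨ p0))
  [∨I₂] p0 ⊢ (p2 ∨ p0)
    [Ax] p0 ⊢ p0

Result: YES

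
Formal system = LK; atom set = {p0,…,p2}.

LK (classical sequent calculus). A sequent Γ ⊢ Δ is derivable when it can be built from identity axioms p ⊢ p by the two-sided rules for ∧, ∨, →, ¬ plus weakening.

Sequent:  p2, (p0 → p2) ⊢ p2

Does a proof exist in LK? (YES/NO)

Derivation trace:
[→L] p2, (p0 → p2) ⊢ p2
  [WR] p2 ⊢ p2, p2, p0
    [WR] p2 ⊢ p2, p2
      [Ax] p2 ⊢ p2
  [Ax] p2 ⊢ p2

Result: YES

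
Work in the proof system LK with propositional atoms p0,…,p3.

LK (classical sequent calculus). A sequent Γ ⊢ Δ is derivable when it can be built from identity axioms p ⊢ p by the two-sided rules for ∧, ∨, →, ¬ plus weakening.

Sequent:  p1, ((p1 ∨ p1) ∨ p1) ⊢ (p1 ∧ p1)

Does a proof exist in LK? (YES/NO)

Derivation trace:
[∧R] p1, ((p1 ∨ p1) ∨ p1) ⊢ (p1 ∧ p1)
  [∨L] p1, ((p1 ∨ p1) ∨ p1) ⊢ p1
    [∨L] (p1 ∨ p1) ⊢ p1
      [Ax] p1 ⊢ p1
      [Ax] p1 ⊢ p1
    [WR] p1, p1 ⊢ p1, p1
      [WL] p1, p1 ⊢ p1
        [Ax] p1 ⊢ p1
  [∨L] p1, ((p1 ∨ p1) ∨ p1) ⊢ p1
    [∨L] (p1 ∨ p1) ⊢ p1
      [Ax] p1 ⊢ p1
      [Ax] p1 ⊢ p1
    [WR] p1, p1 ⊢ p1, p1
      [WL] p1, p1 ⊢ p1
        [Ax] p1 ⊢ p1

Result: YES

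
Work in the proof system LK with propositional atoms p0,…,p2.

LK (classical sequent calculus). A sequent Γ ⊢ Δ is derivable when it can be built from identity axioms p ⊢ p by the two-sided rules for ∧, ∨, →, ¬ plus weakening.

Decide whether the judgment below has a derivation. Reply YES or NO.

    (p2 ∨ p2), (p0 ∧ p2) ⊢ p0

Derivation trace:
[∧L] (p2 ∨ p2), (p0 ∧ p2) ⊢ p0
  [∨L] p2, p0, (p2 ∨ p2) ⊢ p0
    [WL] p0, p2, p2 ⊢ p0
      [WL] p0, p2 ⊢ p0
        [Ax] p0 ⊢ p0
    [WL] p0, p2 ⊢ p0
      [Ax] p0 ⊢ p0

Result: YES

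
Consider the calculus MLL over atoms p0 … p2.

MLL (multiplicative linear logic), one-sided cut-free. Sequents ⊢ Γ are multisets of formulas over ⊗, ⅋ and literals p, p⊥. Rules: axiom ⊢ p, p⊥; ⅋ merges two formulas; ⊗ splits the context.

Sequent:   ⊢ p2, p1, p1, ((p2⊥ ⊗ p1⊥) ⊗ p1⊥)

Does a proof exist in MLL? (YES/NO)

Proof tree:
[⊗]  ⊢ p2, p1, p1, ((p2⊥ ⊗ p1⊥) ⊗ p1⊥)
  [⊗]  ⊢ p2, p1, (p2⊥ ⊗ p1⊥)
    [Ax]  ⊢ p2, p2⊥
    [Ax]  ⊢ p1, p1⊥
  [Ax]  ⊢ p1, p1⊥

Result: YES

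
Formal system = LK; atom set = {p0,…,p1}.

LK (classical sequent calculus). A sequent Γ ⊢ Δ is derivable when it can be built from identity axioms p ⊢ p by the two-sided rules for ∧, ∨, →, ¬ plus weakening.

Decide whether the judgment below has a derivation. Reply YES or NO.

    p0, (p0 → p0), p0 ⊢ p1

Search for a countermodel by truth-table:
  v=00: Γ:[p0=F, (p0 → p0)=T, p0=F] Δ:[p1=F] refutes=False
  v=01: Γ:[p0=F, (p0 → p0)=T, p0=F] Δ:[p1=T] refutes=False
  v=10: Γ:[p0=T, (p0 → p0)=T, p0=T] Δ:[p1=F] refutes=True  ← countermodel

Result: NO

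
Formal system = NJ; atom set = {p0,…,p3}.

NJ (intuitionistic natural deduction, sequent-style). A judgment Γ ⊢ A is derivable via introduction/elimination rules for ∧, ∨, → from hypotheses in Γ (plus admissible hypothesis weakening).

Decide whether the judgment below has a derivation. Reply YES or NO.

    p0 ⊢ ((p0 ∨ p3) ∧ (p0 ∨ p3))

Derivation (root first):
[∧I] p0 ⊢ ((p0 ∨ p3) ∧ (p0 ∨ p3))
  [∨I₁] p0 ⊢ (p0 ∨ p3)
    [Ax] p0 ⊢ p0
  [∨I₁] p0 ⊢ (p0 ∨ p3)
    [Ax] p0 ⊢ p0

Result: YES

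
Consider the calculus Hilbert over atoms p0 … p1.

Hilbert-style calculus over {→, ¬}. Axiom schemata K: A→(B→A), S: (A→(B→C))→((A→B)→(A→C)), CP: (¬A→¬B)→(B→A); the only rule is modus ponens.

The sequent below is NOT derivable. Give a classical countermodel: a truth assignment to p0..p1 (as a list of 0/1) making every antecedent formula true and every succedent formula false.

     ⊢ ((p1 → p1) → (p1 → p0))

Search for a countermodel by truth-table:
  v=00: Γ:[] Δ:[((p1 → p1) → (p1 → p0))=T] refutes=False
  v=01: Γ:[] Δ:[((p1 → p1) → (p1 → p0))=F] refutes=True  ← countermodel

Result: [0, 1]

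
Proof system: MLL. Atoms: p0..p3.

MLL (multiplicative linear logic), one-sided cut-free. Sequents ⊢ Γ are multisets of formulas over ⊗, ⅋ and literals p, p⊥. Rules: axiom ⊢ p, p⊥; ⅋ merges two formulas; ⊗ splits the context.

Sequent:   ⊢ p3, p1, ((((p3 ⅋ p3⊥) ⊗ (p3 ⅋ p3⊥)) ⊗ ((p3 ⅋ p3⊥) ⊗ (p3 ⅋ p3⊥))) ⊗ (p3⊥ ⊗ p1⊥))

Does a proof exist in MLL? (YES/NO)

Proof tree:
[⊗]  ⊢ p3, p1, ((((p3 ⅋ p3⊥) ⊗ (p3 ⅋ p3⊥)) ⊗ ((p3 ⅋ p3⊥) ⊗ (p3 ⅋ p3⊥))) ⊗ (p3⊥ ⊗ p1⊥))
  [⊗]  ⊢ (((p3 ⅋ p3⊥) ⊗ (p3 ⅋ p3⊥)) ⊗ ((p3 ⅋ p3⊥) ⊗ (p3 ⅋ p3⊥)))
    [⊗]  ⊢ ((p3 ⅋ p3⊥) ⊗ (p3 ⅋ p3⊥))
      [⅋]  ⊢ (p3 ⅋ p3⊥)
        [Ax]  ⊢ p3, p3⊥
      [⅋]  ⊢ (p3 ⅋ p3⊥)
        [Ax]  ⊢ p3, p3⊥
    [⊗]  ⊢ ((p3 ⅋ p3⊥) ⊗ (p3 ⅋ p3⊥))
      [⅋]  ⊢ (p3 ⅋ p3⊥)
        [Ax]  ⊢ p3, p3⊥
      [⅋]  ⊢ (p3 ⅋ p3⊥)
        [Ax]  ⊢ p3, p3⊥
  [⊗]  ⊢ p3, p1, (p3⊥ ⊗ p1⊥)
    [Ax]  ⊢ p3, p3⊥
    [Ax]  ⊢ p1, p1⊥

Result: YES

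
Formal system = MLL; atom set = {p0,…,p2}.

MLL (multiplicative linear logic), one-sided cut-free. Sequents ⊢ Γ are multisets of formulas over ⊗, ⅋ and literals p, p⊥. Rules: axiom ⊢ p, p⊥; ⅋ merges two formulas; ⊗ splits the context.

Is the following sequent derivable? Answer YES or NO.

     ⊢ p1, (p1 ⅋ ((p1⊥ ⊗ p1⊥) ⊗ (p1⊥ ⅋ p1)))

Derivation (root first):
[⅋]  ⊢ p1, (p1 ⅋ ((p1⊥ ⊗ p1⊥) ⊗ (p1⊥ ⅋ p1)))
  [⊗]  ⊢ p1, p1, ((p1⊥ ⊗ p1⊥) ⊗ (p1⊥ ⅋ p1))
    [⊗]  ⊢ p1, p1, (p1⊥ ⊗ p1⊥)
      [Ax]  ⊢ p1, p1⊥
      [Ax]  ⊢ p1, p1⊥
    [⅋]  ⊢ (p1⊥ ⅋ p1)
      [Ax]  ⊢ p1, p1⊥

Result: YES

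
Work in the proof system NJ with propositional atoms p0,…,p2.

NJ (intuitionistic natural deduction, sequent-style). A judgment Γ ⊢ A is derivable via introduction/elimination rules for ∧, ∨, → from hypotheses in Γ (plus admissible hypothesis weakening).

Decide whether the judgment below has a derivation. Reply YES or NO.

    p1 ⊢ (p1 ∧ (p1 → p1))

Derivation (root first):
[∧I] p1 ⊢ (p1 ∧ (p1 → p1))
  [Ax] p1 ⊢ p1
  [→I]  ⊢ (p1 → p1)
    [Ax] p1 ⊢ p1

Result: YES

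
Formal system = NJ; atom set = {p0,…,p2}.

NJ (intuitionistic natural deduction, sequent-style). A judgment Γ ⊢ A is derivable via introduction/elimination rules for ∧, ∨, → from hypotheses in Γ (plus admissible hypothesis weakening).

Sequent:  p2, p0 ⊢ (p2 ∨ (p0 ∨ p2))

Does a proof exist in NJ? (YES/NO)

Derivation trace:
[Wk] p2, p0 ⊢ (p2 ∨ (p0 ∨ p2))
  [∨I₂] p2 ⊢ (p2 ∨ (p0 ∨ p2))
    [∨I₂] p2 ⊢ (p0 ∨ p2)
      [Ax] p2 ⊢ p2

Result: YES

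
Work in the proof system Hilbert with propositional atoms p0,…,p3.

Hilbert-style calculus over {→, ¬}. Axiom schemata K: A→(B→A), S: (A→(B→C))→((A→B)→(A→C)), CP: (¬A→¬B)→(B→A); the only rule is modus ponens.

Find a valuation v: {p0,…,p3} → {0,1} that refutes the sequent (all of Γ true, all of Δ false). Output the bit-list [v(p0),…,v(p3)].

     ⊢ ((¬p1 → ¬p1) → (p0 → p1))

Search for a countermodel by truth-table:
  v=0000: Γ:[] Δ:[((¬p1 → ¬p1) → (p0 → p1))=T] refutes=False
  v=0001: Γ:[] Δ:[((¬p1 → ¬p1) → (p0 → p1))=T] refutes=False
  v=0010: Γ:[] Δ:[((¬p1 → ¬p1) → (p0 → p1))=T] refutes=False
  v=0011: Γ:[] Δ:[((¬p1 → ¬p1) → (p0 → p1))=T] refutes=False
  v=0100: Γ:[] Δ:[((¬p1 → ¬p1) → (p0 → p1))=T] refutes=False
  v=0101: Γ:[] Δ:[((¬p1 → ¬p1) → (p0 → p1))=T] refutes=False
  v=0110: Γ:[] Δ:[((¬p1 → ¬p1) → (p0 → p1))=T] refutes=False
  v=0111: Γ:[] Δ:[((¬p1 → ¬p1) → (p0 → p1))=T] refutes=False
  v=1000: Γ:[] Δ:[((¬p1 → ¬p1) → (p0 → p1))=F] refutes=True  ← countermodel

Result: [1, 0, 0, 0]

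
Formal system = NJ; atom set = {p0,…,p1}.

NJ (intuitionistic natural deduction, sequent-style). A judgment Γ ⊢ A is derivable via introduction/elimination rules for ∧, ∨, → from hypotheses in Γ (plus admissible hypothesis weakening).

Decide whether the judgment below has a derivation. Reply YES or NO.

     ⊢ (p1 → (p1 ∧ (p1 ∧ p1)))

Derivation trace:
[→I]  ⊢ (p1 → (p1 ∧ (p1 ∧ p1)))
  [∧I] p1 ⊢ (p1 ∧ (p1 ∧ p1))
    [Ax] p1 ⊢ p1
    [∧I] p1 ⊢ (p1 ∧ p1)
      [Ax] p1 ⊢ p1
      [Ax] p1 ⊢ p1

Result: YES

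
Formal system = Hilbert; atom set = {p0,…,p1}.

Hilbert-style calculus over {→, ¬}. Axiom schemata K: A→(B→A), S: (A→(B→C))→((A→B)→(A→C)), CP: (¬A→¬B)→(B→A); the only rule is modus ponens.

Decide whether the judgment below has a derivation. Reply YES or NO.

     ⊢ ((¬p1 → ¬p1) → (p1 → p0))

Search for a countermodel by truth-table:
  v=00: Γ:[] Δ:[((¬p1 → ¬p1) → (p1 → p0))=T] refutes=False
  v=01: Γ:[] Δ:[((¬p1 → ¬p1) → (p1 → p0))=F] refutes=True  ← countermodel

Result: NO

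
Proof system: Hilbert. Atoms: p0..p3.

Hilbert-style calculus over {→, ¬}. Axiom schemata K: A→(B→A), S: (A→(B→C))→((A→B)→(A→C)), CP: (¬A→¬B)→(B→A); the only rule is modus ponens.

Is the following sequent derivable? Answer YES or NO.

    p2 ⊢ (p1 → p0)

Enumerate valuations to refute Γ ⊢ Δ:
  v=0000: Γ:[p2=F] Δ:[(p1 → p0)=T] refutes=False
  v=0001: Γ:[p2=F] Δ:[(p1 → p0)=T] refutes=False
  v=0010: Γ:[p2=T] Δ:[(p1 → p0)=T] refutes=False
  v=0011: Γ:[p2=T] Δ:[(p1 → p0)=T] refutes=False
  v=0100: Γ:[p2=F] Δ:[(p1 → p0)=F] refutes=False
  v=0101: Γ:[p2=F] Δ:[(p1 → p0)=F] refutes=False
  v=0110: Γ:[p2=T] Δ:[(p1 → p0)=F] refutes=True  ← countermodel

Result: NO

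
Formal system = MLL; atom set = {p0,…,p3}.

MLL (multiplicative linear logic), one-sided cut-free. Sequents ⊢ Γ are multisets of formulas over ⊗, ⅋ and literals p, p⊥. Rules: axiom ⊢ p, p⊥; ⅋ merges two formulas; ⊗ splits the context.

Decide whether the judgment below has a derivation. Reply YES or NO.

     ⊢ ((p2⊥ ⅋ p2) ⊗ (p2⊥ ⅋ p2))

Proof tree:
[⊗]  ⊢ ((p2⊥ ⅋ p2) ⊗ (p2⊥ ⅋ p2))
  [⅋]  ⊢ (p2⊥ ⅋ p2)
    [Ax]  ⊢ p2, p2⊥
  [⅋]  ⊢ (p2⊥ ⅋ p2)
    [Ax]  ⊢ p2, p2⊥

Result: YES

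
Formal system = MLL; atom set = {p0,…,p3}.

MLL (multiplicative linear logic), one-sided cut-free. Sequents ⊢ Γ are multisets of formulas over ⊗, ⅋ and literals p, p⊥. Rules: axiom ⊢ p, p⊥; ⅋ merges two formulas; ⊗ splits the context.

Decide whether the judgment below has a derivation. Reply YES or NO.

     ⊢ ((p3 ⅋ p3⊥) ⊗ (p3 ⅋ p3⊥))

Proof tree:
[⊗]  ⊢ ((p3 ⅋ p3⊥) ⊗ (p3 ⅋ p3⊥))
  [⅋]  ⊢ (p3 ⅋ p3⊥)
    [Ax]  ⊢ p3, p3⊥
  [⅋]  ⊢ (p3 ⅋ p3⊥)
    [Ax]  ⊢ p3, p3⊥

Result: YES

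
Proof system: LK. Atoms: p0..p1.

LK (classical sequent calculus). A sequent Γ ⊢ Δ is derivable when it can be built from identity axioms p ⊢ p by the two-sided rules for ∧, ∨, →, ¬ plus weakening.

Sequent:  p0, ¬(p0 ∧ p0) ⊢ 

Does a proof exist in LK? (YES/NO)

Derivation (root first):
[¬L] p0, ¬(p0 ∧ p0) ⊢ 
  [∧R] p0 ⊢ (p0 ∧ p0)
    [Ax] p0 ⊢ p0
    [Ax] p0 ⊢ p0

Result: YES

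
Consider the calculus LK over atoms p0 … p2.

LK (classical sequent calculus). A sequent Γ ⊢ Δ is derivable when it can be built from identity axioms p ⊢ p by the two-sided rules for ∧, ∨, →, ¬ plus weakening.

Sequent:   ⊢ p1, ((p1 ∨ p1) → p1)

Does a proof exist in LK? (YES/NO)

Derivation (root first):
[→R]  ⊢ p1, ((p1 ∨ p1) → p1)
  [WR] (p1 ∨ p1) ⊢ p1, p1
    [∨L] (p1 ∨ p1) ⊢ p1
      [Ax] p1 ⊢ p1
      [Ax] p1 ⊢ p1

Result: YES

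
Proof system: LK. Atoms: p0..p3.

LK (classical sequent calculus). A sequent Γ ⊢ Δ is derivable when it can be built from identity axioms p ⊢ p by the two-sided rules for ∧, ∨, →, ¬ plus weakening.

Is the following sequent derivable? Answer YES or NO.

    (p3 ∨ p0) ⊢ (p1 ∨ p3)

Search for a countermodel by truth-table:
  v=0000: Γ:[(p3 ∨ p0)=F] Δ:[(p1 ∨ p3)=F] refutes=False
  v=0001: Γ:[(p3 ∨ p0)=T] Δ:[(p1 ∨ p3)=T] refutes=False
  v=0010: Γ:[(p3 ∨ p0)=F] Δ:[(p1 ∨ p3)=F] refutes=False
  v=0011: Γ:[(p3 ∨ p0)=T] Δ:[(p1 ∨ p3)=T] refutes=False
  v=0100: Γ:[(p3 ∨ p0)=F] Δ:[(p1 ∨ p3)=T] refutes=False
  v=0101: Γ:[(p3 ∨ p0)=T] Δ:[(p1 ∨ p3)=T] refutes=False
  v=0110: Γ:[(p3 ∨ p0)=F] Δ:[(p1 ∨ p3)=T] refutes=False
  v=0111: Γ:[(p3 ∨ p0)=T] Δ:[(p1 ∨ p3)=T] refutes=False
  v=1000: Γ:[(p3 ∨ p0)=T] Δ:[(p1 ∨ p3)=F] refutes=True  ← countermodel

Result: NO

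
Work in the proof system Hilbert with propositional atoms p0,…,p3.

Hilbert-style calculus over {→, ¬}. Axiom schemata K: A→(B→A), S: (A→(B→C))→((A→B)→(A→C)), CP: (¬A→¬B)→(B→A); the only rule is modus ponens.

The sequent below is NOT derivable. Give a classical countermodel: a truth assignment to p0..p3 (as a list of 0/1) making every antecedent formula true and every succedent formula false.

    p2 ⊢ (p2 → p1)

Search for a countermodel by truth-table:
  v=0000: Γ:[p2=F] Δ:[(p2 → p1)=T] refutes=False
  v=0001: Γ:[p2=F] Δ:[(p2 → p1)=T] refutes=False
  v=0010: Γ:[p2=T] Δ:[(p2 → p1)=F] refutes=True  ← countermodel

Result: [0, 0, 1, 0]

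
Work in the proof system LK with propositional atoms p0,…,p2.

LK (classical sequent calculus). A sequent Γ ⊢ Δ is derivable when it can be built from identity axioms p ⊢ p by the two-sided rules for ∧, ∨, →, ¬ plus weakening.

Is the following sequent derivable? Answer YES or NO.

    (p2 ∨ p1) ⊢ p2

Truth-table refutation:
  v=000: Γ:[(p2 ∨ p1)=F] Δ:[p2=F] refutes=False
  v=001: Γ:[(p2 ∨ p1)=T] Δ:[p2=T] refutes=False
  v=010: Γ:[(p2 ∨ p1)=T] Δ:[p2=F] refutes=True  ← countermodel

Result: NO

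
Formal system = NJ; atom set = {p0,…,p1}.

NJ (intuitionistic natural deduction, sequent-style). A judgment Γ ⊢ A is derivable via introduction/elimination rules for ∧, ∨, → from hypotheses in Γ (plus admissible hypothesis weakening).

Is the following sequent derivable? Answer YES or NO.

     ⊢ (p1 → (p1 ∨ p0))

Derivation (root first):
[→I]  ⊢ (p1 → (p1 ∨ p0))
  [∨I₁] p1 ⊢ (p1 ∨ p0)
    [Ax] p1 ⊢ p1

Result: YES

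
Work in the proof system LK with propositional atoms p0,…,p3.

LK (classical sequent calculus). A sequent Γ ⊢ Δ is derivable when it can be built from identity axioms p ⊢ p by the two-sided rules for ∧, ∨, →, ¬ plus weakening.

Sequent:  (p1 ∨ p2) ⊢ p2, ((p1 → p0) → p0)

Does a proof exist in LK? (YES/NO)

Proof tree:
[∨L] (p1 ∨ p2) ⊢ p2, ((p1 → p0) → p0)
  [→R] p1 ⊢ ((p1 → p0) → p0)
    [→L] p1, (p1 → p0) ⊢ p0
      [Ax] p1 ⊢ p1
      [Ax] p0 ⊢ p0
  [Ax] p2 ⊢ p2

Result: YES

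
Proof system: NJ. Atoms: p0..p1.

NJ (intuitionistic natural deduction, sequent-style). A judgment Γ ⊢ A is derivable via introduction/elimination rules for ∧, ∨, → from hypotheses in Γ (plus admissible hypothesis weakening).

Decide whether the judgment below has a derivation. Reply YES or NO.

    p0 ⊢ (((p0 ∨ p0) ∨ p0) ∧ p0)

Proof tree:
[∧I] p0 ⊢ (((p0 ∨ p0) ∨ p0) ∧ p0)
  [∨I₁] p0 ⊢ ((p0 ∨ p0) ∨ p0)
    [∨I₂] p0 ⊢ (p0 ∨ p0)
      [Ax] p0 ⊢ p0
  [Ax] p0 ⊢ p0

Result: YES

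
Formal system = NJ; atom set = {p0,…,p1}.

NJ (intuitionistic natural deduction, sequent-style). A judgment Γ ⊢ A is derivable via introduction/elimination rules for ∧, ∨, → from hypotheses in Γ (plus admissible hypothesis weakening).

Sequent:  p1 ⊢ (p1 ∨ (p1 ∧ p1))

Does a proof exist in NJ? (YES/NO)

Proof tree:
[∨I₂] p1 ⊢ (p1 ∨ (p1 ∧ p1))
  [∧I] p1 ⊢ (p1 ∧ p1)
    [Ax] p1 ⊢ p1
    [Ax] p1 ⊢ p1

Result: YES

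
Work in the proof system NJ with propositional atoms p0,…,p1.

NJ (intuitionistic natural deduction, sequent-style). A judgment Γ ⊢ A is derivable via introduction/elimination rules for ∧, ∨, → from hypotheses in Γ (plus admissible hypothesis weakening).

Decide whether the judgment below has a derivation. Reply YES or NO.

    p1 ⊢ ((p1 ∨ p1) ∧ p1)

Derivation trace:
[∧I] p1 ⊢ ((p1 ∨ p1) ∧ p1)
  [∨I₂] p1 ⊢ (p1 ∨ p1)
    [Ax] p1 ⊢ p1
  [Ax] p1 ⊢ p1

Result: YES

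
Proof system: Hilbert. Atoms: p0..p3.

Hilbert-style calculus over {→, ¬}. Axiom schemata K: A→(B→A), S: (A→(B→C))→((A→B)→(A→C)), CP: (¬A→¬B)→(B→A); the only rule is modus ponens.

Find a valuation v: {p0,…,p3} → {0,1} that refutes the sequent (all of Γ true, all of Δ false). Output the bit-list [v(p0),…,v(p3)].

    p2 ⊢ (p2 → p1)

Search for a countermodel by truth-table:
  v=0000: Γ:[p2=F] Δ:[(p2 → p1)=T] refutes=False
  v=0001: Γ:[p2=F] Δ:[(p2 → p1)=T] refutes=False
  v=0010: Γ:[p2=T] Δ:[(p2 → p1)=F] refutes=True  ← countermodel

Result: [0, 0, 1, 0]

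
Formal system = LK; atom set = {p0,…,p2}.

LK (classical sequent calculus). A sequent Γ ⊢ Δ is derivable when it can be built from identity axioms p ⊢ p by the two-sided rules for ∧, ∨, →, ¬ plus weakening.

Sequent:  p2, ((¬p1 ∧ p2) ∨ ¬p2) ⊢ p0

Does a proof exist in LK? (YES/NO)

Truth-table refutation:
  v=000: Γ:[p2=F, ((¬p1 ∧ p2) ∨ ¬p2)=T] Δ:[p0=F] refutes=False
  v=001: Γ:[p2=T, ((¬p1 ∧ p2) ∨ ¬p2)=T] Δ:[p0=F] refutes=True  ← countermodel

Result: NO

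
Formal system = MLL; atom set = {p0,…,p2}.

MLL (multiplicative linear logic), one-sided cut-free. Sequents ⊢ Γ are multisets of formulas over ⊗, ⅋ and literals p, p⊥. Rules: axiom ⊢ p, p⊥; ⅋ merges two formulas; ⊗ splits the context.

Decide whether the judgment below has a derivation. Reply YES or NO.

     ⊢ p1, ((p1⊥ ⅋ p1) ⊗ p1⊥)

Proof tree:
[⊗]  ⊢ p1, ((p1⊥ ⅋ p1) ⊗ p1⊥)
  [⅋]  ⊢ (p1⊥ ⅋ p1)
    [Ax]  ⊢ p1, p1⊥
  [Ax]  ⊢ p1, p1⊥

Result: YES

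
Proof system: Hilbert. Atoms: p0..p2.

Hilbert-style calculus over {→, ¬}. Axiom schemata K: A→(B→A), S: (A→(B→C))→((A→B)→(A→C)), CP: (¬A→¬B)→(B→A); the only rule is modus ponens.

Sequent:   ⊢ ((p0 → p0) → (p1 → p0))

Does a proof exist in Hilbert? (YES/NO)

Search for a countermodel by truth-table:
  v=000: Γ:[] Δ:[((p0 → p0) → (p1 → p0))=T] refutes=False
  v=001: Γ:[] Δ:[((p0 → p0) → (p1 → p0))=T] refutes=False
  v=010: Γ:[] Δ:[((p0 → p0) → (p1 → p0))=F] refutes=True  ← countermodel

Result: NO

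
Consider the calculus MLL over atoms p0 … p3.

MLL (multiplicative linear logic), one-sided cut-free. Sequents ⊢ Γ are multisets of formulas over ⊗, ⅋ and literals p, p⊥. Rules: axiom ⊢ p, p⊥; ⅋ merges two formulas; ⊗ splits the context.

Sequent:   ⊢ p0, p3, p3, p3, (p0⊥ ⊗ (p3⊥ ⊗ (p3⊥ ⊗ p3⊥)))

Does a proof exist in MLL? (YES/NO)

Derivation trace:
[⊗]  ⊢ p0, p3, p3, p3, (p0⊥ ⊗ (p3⊥ ⊗ (p3⊥ ⊗ p3⊥)))
  [Ax]  ⊢ p0, p0⊥
  [⊗]  ⊢ p3, p3, p3, (p3⊥ ⊗ (p3⊥ ⊗ p3⊥))
    [Ax]  ⊢ p3, p3⊥
    [⊗]  ⊢ p3, p3, (p3⊥ ⊗ p3⊥)
      [Ax]  ⊢ p3, p3⊥
      [Ax]  ⊢ p3, p3⊥

Result: YES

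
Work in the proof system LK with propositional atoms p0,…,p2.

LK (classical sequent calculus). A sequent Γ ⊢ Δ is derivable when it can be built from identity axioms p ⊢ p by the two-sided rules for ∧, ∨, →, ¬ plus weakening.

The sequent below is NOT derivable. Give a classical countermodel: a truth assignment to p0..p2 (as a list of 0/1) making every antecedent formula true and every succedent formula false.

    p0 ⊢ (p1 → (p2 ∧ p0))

Truth-table refutation:
  v=000: Γ:[p0=F] Δ:[(p1 → (p2 ∧ p0))=T] refutes=False
  v=001: Γ:[p0=F] Δ:[(p1 → (p2 ∧ p0))=T] refutes=False
  v=010: Γ:[p0=F] Δ:[(p1 → (p2 ∧ p0))=F] refutes=False
  v=011: Γ:[p0=F] Δ:[(p1 → (p2 ∧ p0))=F] refutes=False
  v=100: Γ:[p0=T] Δ:[(p1 → (p2 ∧ p0))=T] refutes=False
  v=101: Γ:[p0=T] Δ:[(p1 → (p2 ∧ p0))=T] refutes=False
  v=110: Γ:[p0=T] Δ:[(p1 → (p2 ∧ p0))=F] refutes=True  ← countermodel

Result: [1, 1, 0]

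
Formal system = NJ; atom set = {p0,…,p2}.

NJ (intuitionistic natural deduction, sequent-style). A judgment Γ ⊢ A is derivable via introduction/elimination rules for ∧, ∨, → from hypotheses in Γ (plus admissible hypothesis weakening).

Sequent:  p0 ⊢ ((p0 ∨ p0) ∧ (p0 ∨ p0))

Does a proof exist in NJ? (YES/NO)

Derivation trace:
[∧I] p0 ⊢ ((p0 ∨ p0) ∧ (p0 ∨ p0))
  [∨I₁] p0 ⊢ (p0 ∨ p0)
    [Ax] p0 ⊢ p0
  [∨I₁] p0 ⊢ (p0 ∨ p0)
    [Ax] p0 ⊢ p0

Result: YES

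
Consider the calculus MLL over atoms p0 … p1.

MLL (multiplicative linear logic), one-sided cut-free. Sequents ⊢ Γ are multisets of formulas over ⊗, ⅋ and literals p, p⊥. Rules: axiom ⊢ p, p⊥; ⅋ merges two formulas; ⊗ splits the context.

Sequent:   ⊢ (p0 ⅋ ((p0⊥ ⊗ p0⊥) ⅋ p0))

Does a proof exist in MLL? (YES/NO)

Derivation (root first):
[⅋]  ⊢ (p0 ⅋ ((p0⊥ ⊗ p0⊥) ⅋ p0))
  [⅋]  ⊢ p0, ((p0⊥ ⊗ p0⊥) ⅋ p0)
    [⊗]  ⊢ p0, p0, (p0⊥ ⊗ p0⊥)
      [Ax]  ⊢ p0, p0⊥
      [Ax]  ⊢ p0, p0⊥

Result: YES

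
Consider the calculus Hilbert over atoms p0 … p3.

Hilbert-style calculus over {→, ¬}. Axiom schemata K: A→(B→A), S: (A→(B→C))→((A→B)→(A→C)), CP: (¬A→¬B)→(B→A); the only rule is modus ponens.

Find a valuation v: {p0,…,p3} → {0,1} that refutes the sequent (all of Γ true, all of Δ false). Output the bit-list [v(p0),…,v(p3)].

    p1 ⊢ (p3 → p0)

Enumerate valuations to refute Γ ⊢ Δ:
  v=0000: Γ:[p1=F] Δ:[(p3 → p0)=T] refutes=False
  v=0001: Γ:[p1=F] Δ:[(p3 → p0)=F] refutes=False
  v=0010: Γ:[p1=F] Δ:[(p3 → p0)=T] refutes=False
  v=0011: Γ:[p1=F] Δ:[(p3 → p0)=F] refutes=False
  v=0100: Γ:[p1=T] Δ:[(p3 → p0)=T] refutes=False
  v=0101: Γ:[p1=T] Δ:[(p3 → p0)=F] refutes=True  ← countermodel

Result: [0, 1, 0, 1]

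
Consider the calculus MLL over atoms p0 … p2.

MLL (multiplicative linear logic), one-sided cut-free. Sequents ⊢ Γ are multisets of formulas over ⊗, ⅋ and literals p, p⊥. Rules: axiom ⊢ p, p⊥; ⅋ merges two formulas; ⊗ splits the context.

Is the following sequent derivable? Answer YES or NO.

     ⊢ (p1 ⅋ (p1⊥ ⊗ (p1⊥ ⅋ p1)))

Proof tree:
[⅋]  ⊢ (p1 ⅋ (p1⊥ ⊗ (p1⊥ ⅋ p1)))
  [⊗]  ⊢ p1, (p1⊥ ⊗ (p1⊥ ⅋ p1))
    [Ax]  ⊢ p1, p1⊥
    [⅋]  ⊢ (p1⊥ ⅋ p1)
      [Ax]  ⊢ p1, p1⊥

Result: YES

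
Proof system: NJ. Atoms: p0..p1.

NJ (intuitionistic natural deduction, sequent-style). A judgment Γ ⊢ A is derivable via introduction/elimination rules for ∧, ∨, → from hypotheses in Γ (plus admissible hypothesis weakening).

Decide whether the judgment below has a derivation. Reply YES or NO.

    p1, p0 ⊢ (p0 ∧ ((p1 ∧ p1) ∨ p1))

Derivation trace:
[∧I] p1, p0 ⊢ (p0 ∧ ((p1 ∧ p1) ∨ p1))
  [Ax] p0 ⊢ p0
  [∨I₁] p1 ⊢ ((p1 ∧ p1) ∨ p1)
    [∧I] p1 ⊢ (p1 ∧ p1)
      [Ax] p1 ⊢ p1
      [Ax] p1 ⊢ p1

Result: YES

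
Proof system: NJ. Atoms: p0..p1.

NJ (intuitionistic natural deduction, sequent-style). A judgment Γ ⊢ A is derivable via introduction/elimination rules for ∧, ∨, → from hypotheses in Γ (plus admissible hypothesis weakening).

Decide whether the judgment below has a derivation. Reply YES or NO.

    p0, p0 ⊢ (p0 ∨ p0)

Derivation trace:
[∨I₂] p0, p0 ⊢ (p0 ∨ p0)
  [Wk] p0, p0 ⊢ p0
    [Ax] p0 ⊢ p0

Result: YES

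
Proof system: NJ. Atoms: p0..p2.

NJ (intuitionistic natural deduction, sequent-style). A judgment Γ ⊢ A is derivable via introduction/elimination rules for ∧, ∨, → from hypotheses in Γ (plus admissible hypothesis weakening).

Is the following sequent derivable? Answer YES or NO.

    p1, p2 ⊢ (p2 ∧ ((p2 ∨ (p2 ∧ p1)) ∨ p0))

Proof tree:
[∧I] p1, p2 ⊢ (p2 ∧ ((p2 ∨ (p2 ∧ p1)) ∨ p0))
  [Ax] p2 ⊢ p2
  [∨I₁] p1, p2 ⊢ ((p2 ∨ (p2 ∧ p1)) ∨ p0)
    [∨I₂] p1, p2 ⊢ (p2 ∨ (p2 ∧ p1))
      [∧I] p1, p2 ⊢ (p2 ∧ p1)
        [Ax] p2 ⊢ p2
        [Ax] p1 ⊢ p1

Result: YES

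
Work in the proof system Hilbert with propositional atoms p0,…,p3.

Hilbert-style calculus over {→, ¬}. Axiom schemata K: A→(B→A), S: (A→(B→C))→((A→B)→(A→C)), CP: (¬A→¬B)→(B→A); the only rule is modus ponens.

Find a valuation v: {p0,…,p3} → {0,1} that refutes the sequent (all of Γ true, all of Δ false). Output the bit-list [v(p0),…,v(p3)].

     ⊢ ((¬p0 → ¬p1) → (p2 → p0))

Enumerate valuations to refute Γ ⊢ Δ:
  v=0000: Γ:[] Δ:[((¬p0 → ¬p1) → (p2 → p0))=T] refutes=False
  v=0001: Γ:[] Δ:[((¬p0 → ¬p1) → (p2 → p0))=T] refutes=False
  v=0010: Γ:[] Δ:[((¬p0 → ¬p1) → (p2 → p0))=F] refutes=True  ← countermodel

Result: [0, 0, 1, 0]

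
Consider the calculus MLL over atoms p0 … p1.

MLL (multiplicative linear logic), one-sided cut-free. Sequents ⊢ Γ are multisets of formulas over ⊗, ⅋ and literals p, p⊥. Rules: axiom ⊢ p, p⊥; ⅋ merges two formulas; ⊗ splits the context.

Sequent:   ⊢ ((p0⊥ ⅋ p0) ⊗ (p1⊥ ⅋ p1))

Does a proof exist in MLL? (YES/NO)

Derivation (root first):
[⊗]  ⊢ ((p0⊥ ⅋ p0) ⊗ (p1⊥ ⅋ p1))
  [⅋]  ⊢ (p0⊥ ⅋ p0)
    [Ax]  ⊢ p0, p0⊥
  [⅋]  ⊢ (p1⊥ ⅋ p1)
    [Ax]  ⊢ p1, p1⊥

Result: YES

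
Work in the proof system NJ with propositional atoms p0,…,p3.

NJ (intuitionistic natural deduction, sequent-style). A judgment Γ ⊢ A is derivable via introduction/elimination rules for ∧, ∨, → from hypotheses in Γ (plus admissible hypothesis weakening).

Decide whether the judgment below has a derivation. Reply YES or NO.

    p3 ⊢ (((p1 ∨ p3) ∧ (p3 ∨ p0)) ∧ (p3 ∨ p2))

Derivation trace:
[∧I] p3 ⊢ (((p1 ∨ p3) ∧ (p3 ∨ p0)) ∧ (p3 ∨ p2))
  [∧I] p3 ⊢ ((p1 ∨ p3) ∧ (p3 ∨ p0))
    [∨I₂] p3 ⊢ (p1 ∨ p3)
      [Ax] p3 ⊢ p3
    [∨I₁] p3 ⊢ (p3 ∨ p0)
      [Ax] p3 ⊢ p3
  [∨I₁] p3 ⊢ (p3 ∨ p2)
    [Ax] p3 ⊢ p3

Result: YES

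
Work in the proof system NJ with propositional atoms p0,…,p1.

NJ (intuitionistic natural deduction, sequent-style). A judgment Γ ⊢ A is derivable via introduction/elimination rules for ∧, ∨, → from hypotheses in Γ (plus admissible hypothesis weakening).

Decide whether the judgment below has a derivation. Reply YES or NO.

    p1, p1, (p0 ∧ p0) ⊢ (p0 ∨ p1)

Proof tree:
[Wk] p1, p1, (p0 ∧ p0) ⊢ (p0 ∨ p1)
  [∨I₂] p1, p1 ⊢ (p0 ∨ p1)
    [Wk] p1, p1 ⊢ p1
      [Ax] p1 ⊢ p1

Result: YES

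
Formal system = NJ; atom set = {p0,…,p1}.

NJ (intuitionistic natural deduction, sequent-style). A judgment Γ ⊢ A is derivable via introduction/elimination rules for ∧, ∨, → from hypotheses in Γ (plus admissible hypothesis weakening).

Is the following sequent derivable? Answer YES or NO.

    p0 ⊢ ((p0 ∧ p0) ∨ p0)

Derivation trace:
[∨I₁] p0 ⊢ ((p0 ∧ p0) ∨ p0)
  [∧I] p0 ⊢ (p0 ∧ p0)
    [Ax] p0 ⊢ p0
    [Ax] p0 ⊢ p0

Result: YES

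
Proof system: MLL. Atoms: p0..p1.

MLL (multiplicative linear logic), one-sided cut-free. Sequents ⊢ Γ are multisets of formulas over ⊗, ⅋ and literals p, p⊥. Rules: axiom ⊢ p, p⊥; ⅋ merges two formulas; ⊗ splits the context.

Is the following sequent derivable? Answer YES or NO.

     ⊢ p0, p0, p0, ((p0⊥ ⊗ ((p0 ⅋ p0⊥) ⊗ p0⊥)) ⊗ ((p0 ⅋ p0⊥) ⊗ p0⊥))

Derivation trace:
[⊗]  ⊢ p0, p0, p0, ((p0⊥ ⊗ ((p0 ⅋ p0⊥) ⊗ p0⊥)) ⊗ ((p0 ⅋ p0⊥) ⊗ p0⊥))
  [⊗]  ⊢ p0, p0, (p0⊥ ⊗ ((p0 ⅋ p0⊥) ⊗ p0⊥))
    [Ax]  ⊢ p0, p0⊥
    [⊗]  ⊢ p0, ((p0 ⅋ p0⊥) ⊗ p0⊥)
      [⅋]  ⊢ (p0 ⅋ p0⊥)
        [Ax]  ⊢ p0, p0⊥
      [Ax]  ⊢ p0, p0⊥
  [⊗]  ⊢ p0, ((p0 ⅋ p0⊥) ⊗ p0⊥)
    [⅋]  ⊢ (p0 ⅋ p0⊥)
      [Ax]  ⊢ p0, p0⊥
    [Ax]  ⊢ p0, p0⊥

Result: YES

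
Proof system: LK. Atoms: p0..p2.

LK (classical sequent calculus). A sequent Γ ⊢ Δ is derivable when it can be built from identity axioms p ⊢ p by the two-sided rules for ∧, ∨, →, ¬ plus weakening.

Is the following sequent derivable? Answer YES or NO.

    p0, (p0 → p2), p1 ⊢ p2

Derivation (root first):
[WL] p0, (p0 → p2), p1 ⊢ p2
  [→L] p0, (p0 → p2) ⊢ p2
    [Ax] p0 ⊢ p0
    [Ax] p2 ⊢ p2

Result: YES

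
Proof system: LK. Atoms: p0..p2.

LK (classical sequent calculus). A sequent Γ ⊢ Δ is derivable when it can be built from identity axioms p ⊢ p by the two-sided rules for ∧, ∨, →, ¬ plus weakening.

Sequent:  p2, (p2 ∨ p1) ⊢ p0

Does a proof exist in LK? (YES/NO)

Enumerate valuations to refute Γ ⊢ Δ:
  v=000: Γ:[p2=F, (p2 ∨ p1)=F] Δ:[p0=F] refutes=False
  v=001: Γ:[p2=T, (p2 ∨ p1)=T] Δ:[p0=F] refutes=True  ← countermodel

Result: NO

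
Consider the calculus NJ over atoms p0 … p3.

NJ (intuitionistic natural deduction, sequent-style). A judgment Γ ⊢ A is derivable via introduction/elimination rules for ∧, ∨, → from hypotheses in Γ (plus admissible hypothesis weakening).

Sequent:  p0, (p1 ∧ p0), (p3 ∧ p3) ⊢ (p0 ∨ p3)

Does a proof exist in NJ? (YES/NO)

Derivation (root first):
[∨I₁] p0, (p1 ∧ p0), (p3 ∧ p3) ⊢ (p0 ∨ p3)
  [Wk] p0, (p1 ∧ p0), (p3 ∧ p3) ⊢ p0
    [Wk] p0, (p1 ∧ p0) ⊢ p0
      [Ax] p0 ⊢ p0

Result: YES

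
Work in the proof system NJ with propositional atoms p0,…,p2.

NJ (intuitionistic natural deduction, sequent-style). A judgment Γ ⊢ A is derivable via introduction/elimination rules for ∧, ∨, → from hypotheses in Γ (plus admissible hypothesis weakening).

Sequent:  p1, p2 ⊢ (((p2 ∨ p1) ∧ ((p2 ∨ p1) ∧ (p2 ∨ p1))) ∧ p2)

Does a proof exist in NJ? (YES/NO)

Derivation (root first):
[∧I] p1, p2 ⊢ (((p2 ∨ p1) ∧ ((p2 ∨ p1) ∧ (p2 ∨ p1))) ∧ p2)
  [∧I] p1 ⊢ ((p2 ∨ p1) ∧ ((p2 ∨ p1) ∧ (p2 ∨ p1)))
    [∨I₂] p1 ⊢ (p2 ∨ p1)
      [Ax] p1 ⊢ p1
    [∧I] p1 ⊢ ((p2 ∨ p1) ∧ (p2 ∨ p1))
      [∨I₂] p1 ⊢ (p2 ∨ p1)
        [Ax] p1 ⊢ p1
      [∨I₂] p1 ⊢ (p2 ∨ p1)
        [Ax] p1 ⊢ p1
  [Ax] p2 ⊢ p2

Result: YES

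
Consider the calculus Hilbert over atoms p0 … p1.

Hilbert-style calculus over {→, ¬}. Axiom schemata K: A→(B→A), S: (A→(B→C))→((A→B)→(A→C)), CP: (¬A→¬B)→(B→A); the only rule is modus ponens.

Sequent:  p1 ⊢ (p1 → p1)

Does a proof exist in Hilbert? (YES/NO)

Derivation trace:
[MP] p1 ⊢ (p1 → p1)
  [K]  ⊢ (p1 → (p1 → p1))
  [MP] p1 ⊢ p1
    [MP] p1 ⊢ (p1 → p1)
      [K]  ⊢ (p1 → (p1 → p1))
      [Hyp] p1 ⊢ p1
    [Hyp] p1 ⊢ p1

Result: YES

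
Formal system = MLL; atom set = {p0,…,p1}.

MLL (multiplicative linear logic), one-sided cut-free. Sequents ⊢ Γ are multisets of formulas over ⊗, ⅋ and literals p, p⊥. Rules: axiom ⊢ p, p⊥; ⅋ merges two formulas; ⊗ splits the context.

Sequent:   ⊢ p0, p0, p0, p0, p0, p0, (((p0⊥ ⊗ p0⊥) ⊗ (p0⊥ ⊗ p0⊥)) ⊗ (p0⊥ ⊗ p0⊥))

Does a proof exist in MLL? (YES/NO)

Proof tree:
[⊗]  ⊢ p0, p0, p0, p0, p0, p0, (((p0⊥ ⊗ p0⊥) ⊗ (p0⊥ ⊗ p0⊥)) ⊗ (p0⊥ ⊗ p0⊥))
  [⊗]  ⊢ p0, p0, p0, p0, ((p0⊥ ⊗ p0⊥) ⊗ (p0⊥ ⊗ p0⊥))
    [⊗]  ⊢ p0, p0, (p0⊥ ⊗ p0⊥)
      [Ax]  ⊢ p0, p0⊥
      [Ax]  ⊢ p0, p0⊥
    [⊗]  ⊢ p0, p0, (p0⊥ ⊗ p0⊥)
      [Ax]  ⊢ p0, p0⊥
      [Ax]  ⊢ p0, p0⊥
  [⊗]  ⊢ p0, p0, (p0⊥ ⊗ p0⊥)
    [Ax]  ⊢ p0, p0⊥
    [Ax]  ⊢ p0, p0⊥

Result: YES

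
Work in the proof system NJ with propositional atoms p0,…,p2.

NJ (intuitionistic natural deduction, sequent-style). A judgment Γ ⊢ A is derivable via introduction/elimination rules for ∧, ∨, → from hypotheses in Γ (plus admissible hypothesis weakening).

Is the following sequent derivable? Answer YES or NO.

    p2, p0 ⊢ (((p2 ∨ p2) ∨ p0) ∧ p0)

Derivation (root first):
[∧I] p2, p0 ⊢ (((p2 ∨ p2) ∨ p0) ∧ p0)
  [∨I₁] p2 ⊢ ((p2 ∨ p2) ∨ p0)
    [∨I₂] p2 ⊢ (p2 ∨ p2)
      [Ax] p2 ⊢ p2
  [Ax] p0 ⊢ p0

Result: YES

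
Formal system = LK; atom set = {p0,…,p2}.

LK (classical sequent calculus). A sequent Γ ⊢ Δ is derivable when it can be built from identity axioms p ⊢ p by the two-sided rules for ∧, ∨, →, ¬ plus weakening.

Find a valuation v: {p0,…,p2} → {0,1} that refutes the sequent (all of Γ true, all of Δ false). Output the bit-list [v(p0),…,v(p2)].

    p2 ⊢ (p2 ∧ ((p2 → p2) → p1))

Search for a countermodel by truth-table:
  v=000: Γ:[p2=F] Δ:[(p2 ∧ ((p2 → p2) → p1))=F] refutes=False
  v=001: Γ:[p2=T] Δ:[(p2 ∧ ((p2 → p2) → p1))=F] refutes=True  ← countermodel

Result: [0, 0, 1]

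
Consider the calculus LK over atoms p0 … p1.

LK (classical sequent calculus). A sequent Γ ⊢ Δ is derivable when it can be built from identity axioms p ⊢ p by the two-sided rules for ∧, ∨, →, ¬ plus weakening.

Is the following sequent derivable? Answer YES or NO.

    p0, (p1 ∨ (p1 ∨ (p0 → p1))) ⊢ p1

Derivation trace:
[∨L] p0, (p1 ∨ (p1 ∨ (p0 → p1))) ⊢ p1
  [Ax] p1 ⊢ p1
  [∨L] p0, (p1 ∨ (p0 → p1)) ⊢ p1
    [Ax] p1 ⊢ p1
    [→L] p0, (p0 → p1) ⊢ p1
      [Ax] p0 ⊢ p0
      [Ax] p1 ⊢ p1

Result: YES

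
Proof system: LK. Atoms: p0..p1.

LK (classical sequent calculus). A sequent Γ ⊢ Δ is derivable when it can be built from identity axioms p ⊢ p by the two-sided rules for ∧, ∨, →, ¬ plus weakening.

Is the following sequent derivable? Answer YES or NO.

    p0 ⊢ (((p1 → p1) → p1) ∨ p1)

Enumerate valuations to refute Γ ⊢ Δ:
  v=00: Γ:[p0=F] Δ:[(((p1 → p1) → p1) ∨ p1)=F] refutes=False
  v=01: Γ:[p0=F] Δ:[(((p1 → p1) → p1) ∨ p1)=T] refutes=False
  v=10: Γ:[p0=T] Δ:[(((p1 → p1) → p1) ∨ p1)=F] refutes=True  ← countermodel

Result: NO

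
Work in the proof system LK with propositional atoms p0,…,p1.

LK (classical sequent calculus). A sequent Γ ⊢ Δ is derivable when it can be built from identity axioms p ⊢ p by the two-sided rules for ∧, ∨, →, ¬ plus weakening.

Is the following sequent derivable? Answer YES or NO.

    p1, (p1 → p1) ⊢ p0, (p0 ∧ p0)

Search for a countermodel by truth-table:
  v=00: Γ:[p1=F, (p1 → p1)=T] Δ:[p0=F, (p0 ∧ p0)=F] refutes=False
  v=01: Γ:[p1=T, (p1 → p1)=T] Δ:[p0=F, (p0 ∧ p0)=F] refutes=True  ← countermodel

Result: NO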